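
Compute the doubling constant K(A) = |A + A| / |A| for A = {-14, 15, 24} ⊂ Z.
K = |A + A| / |A| = 6/3 = 2

Enumerate A + A = {a + b : a, b ∈ A}. With |A| = 3, there are |A|^2 = 9 ordered sum pairs; collecting distinct values, A + A = {-28, 1, 10, 30, 39, 48}, so |A + A| = 6. Thus K = 6/3 = 2. For comparison, the minimum possible |A + A| over all 3-element sets is 2·3 − 1 = 5 (so min K = 5/3), attained only by arithmetic progressions.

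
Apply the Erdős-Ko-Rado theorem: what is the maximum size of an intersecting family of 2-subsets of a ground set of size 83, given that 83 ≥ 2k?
max |F| = C(82, 1) = 82

Erdős-Ko-Rado (1961): when n ≥ 2k, max |F| = C(n−1, k−1). The bound is attained by the star {A : i ∈ A} for any fixed i ∈ [n]. Here C(83−1, 2−1) = C(82, 1) = 82.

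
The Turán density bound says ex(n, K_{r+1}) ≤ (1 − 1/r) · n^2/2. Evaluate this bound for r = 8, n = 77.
Turán density bound = (7/8) · 77^2/2 = 41503/16 ≈ 2593.9375

Turán's theorem: ex(n, K_{r+1}) is achieved by the complete r-partite Turán graph T(n, r) with parts as balanced as possible, and is at most (1 − 1/r) · n^2/2. For r = 8, n = 77: the density bound is (7/8) · 5929/2 = 41503/16 ≈ 2593.9375. The integer-valued extremum is e(T(77, 8)) = 2593, which is strictly less than the density bound 41503/16 since 8 ∤ 77 (the parts of T(77, 8) cannot all be equal).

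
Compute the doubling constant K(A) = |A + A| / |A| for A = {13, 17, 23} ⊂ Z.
K = |A + A| / |A| = 6/3 = 2

Enumerate A + A = {a + b : a, b ∈ A}. With |A| = 3, there are |A|^2 = 9 ordered sum pairs; collecting distinct values, A + A = {26, 30, 34, 36, 40, 46}, so |A + A| = 6. Thus K = 6/3 = 2. For comparison, the minimum possible |A + A| over all 3-element sets is 2·3 − 1 = 5 (so min K = 5/3), attained only by arithmetic progressions.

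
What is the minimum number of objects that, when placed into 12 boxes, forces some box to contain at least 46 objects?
n = (46 − 1)·12 + 1 = 541

By the generalised pigeonhole principle, to guarantee some box contains ≥ r objects we need more than (r − 1) · k objects total. Threshold: n = (r − 1) · k + 1. With r = 46 and k = 12: n = 45 · 12 + 1 = 540 + 1 = 541. For n = 540 = 45 · 12, we can put exactly 45 objects in every box, avoiding 46 in any single one — so 541 is tight.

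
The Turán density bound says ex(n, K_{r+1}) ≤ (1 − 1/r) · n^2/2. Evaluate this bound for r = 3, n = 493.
Turán density bound = (2/3) · 493^2/2 = 243049/3 ≈ 81016.3333

Turán's theorem: ex(n, K_{r+1}) is achieved by the complete r-partite Turán graph T(n, r) with parts as balanced as possible, and is at most (1 − 1/r) · n^2/2. For r = 3, n = 493: the density bound is (2/3) · 243049/2 = 243049/3 ≈ 81016.3333. The integer-valued extremum is e(T(493, 3)) = 81016, which is strictly less than the density bound 243049/3 since 3 ∤ 493 (the parts of T(493, 3) cannot all be equal).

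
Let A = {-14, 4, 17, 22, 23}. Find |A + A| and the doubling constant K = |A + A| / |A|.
K = |A + A| / |A| = 14/5

Enumerate A + A = {a + b : a, b ∈ A}. With |A| = 5, there are |A|^2 = 25 ordered sum pairs; collecting distinct values, A + A = {-28, -10, 3, 8, 9, 21, 26, 27, 34, 39, 40, 44, 45, 46}, so |A + A| = 14. Thus K = 14/5. For comparison, the minimum possible |A + A| over all 5-element sets is 2·5 − 1 = 9 (so min K = 9/5), attained only by arithmetic progressions.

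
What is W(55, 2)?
W(55, 2) = 55 + 1 = 56

A 2-term AP is any pair of integers, so a monochromatic 2-AP exists iff some colour is used at least twice. With 55 colours, the colouring i ↦ i on {1, ..., 55} uses each colour once, avoiding any monochromatic pair, so W(55, 2) > 55. For {1, ..., 56}, pigeonhole forces two integers of the same colour, which form a monochromatic 2-AP. Hence W(55, 2) = 56.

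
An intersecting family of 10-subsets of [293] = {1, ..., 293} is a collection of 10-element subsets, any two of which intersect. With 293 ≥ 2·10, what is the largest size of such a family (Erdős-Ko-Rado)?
max |F| = C(292, 9) = 37550200986000560

Erdős-Ko-Rado (1961): when n ≥ 2k, max |F| = C(n−1, k−1). The bound is attained by the star {A : i ∈ A} for any fixed i ∈ [n]. Here C(293−1, 10−1) = C(292, 9) = 37550200986000560.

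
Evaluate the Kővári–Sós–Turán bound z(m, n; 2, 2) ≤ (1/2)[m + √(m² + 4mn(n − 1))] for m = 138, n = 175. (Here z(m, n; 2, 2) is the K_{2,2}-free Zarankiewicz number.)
z(138, 175; 2, 2) ≤ (1/2)[138 + √(138² + 4·138·175·174)] = (1/2)[138 + √16827444] = 2120.0634

Kővári–Sós–Turán: let r_1, ..., r_138 be the row sums and z = Σ r_i the total number of 1s. Each pair of columns can share at most one row with both entries 1 (else a 2×2 all-ones block appears), so Σ_i C(r_i, 2) ≤ C(175, 2) = 15225. By convexity Σ_i C(r_i, 2) ≥ 138·C(z/138, 2) = z(z − 138)/(2·138), giving z² − 138z − 138·175·174 ≤ 0 and hence z ≤ (1/2)[138 + √(19044 + 4·4202100)] = (1/2)[138 + √16827444] ≈ (1/2)(138 + 4102.1268) = 2120.0634.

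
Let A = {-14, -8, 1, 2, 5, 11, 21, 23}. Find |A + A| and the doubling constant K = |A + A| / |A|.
K = |A + A| / |A| = 31/8

Enumerate A + A = {a + b : a, b ∈ A}. With |A| = 8, there are |A|^2 = 64 ordered sum pairs; collecting distinct values, A + A = {-28, -22, -16, -13, -12, -9, -7, -6, -3, 2, 3, 4, 6, 7, 9, 10, 12, 13, 15, 16, 22, 23, 24, 25, 26, 28, 32, 34, 42, 44, 46}, so |A + A| = 31. Thus K = 31/8. For comparison, the minimum possible |A + A| over all 8-element sets is 2·8 − 1 = 15 (so min K = 15/8), attained only by arithmetic progressions.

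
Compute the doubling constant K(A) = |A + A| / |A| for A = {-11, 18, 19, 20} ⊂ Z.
K = |A + A| / |A| = 9/4

Enumerate A + A = {a + b : a, b ∈ A}. With |A| = 4, there are |A|^2 = 16 ordered sum pairs; collecting distinct values, A + A = {-22, 7, 8, 9, 36, 37, 38, 39, 40}, so |A + A| = 9. Thus K = 9/4. For comparison, the minimum possible |A + A| over all 4-element sets is 2·4 − 1 = 7 (so min K = 7/4), attained only by arithmetic progressions.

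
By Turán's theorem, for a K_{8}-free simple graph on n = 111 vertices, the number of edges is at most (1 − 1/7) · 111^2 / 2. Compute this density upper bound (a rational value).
Turán density bound = (6/7) · 111^2/2 = 36963/7 ≈ 5280.4286

Turán's theorem: ex(n, K_{r+1}) is achieved by the complete r-partite Turán graph T(n, r) with parts as balanced as possible, and is at most (1 − 1/r) · n^2/2. For r = 7, n = 111: the density bound is (6/7) · 12321/2 = 36963/7 ≈ 5280.4286. The integer-valued extremum is e(T(111, 7)) = 5280, which is strictly less than the density bound 36963/7 since 7 ∤ 111 (the parts of T(111, 7) cannot all be equal).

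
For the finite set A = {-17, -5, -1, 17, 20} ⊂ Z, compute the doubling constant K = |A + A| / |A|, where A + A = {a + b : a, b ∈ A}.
K = |A + A| / |A| = 15/5 = 3

Enumerate A + A = {a + b : a, b ∈ A}. With |A| = 5, there are |A|^2 = 25 ordered sum pairs; collecting distinct values, A + A = {-34, -22, -18, -10, -6, -2, 0, 3, 12, 15, 16, 19, 34, 37, 40}, so |A + A| = 15. Thus K = 15/5 = 3. For comparison, the minimum possible |A + A| over all 5-element sets is 2·5 − 1 = 9 (so min K = 9/5), attained only by arithmetic progressions.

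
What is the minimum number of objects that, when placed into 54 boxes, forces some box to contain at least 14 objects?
n = (14 − 1)·54 + 1 = 703

By the generalised pigeonhole principle, to guarantee some box contains ≥ r objects we need more than (r − 1) · k objects total. Threshold: n = (r − 1) · k + 1. With r = 14 and k = 54: n = 13 · 54 + 1 = 702 + 1 = 703. For n = 702 = 13 · 54, we can put exactly 13 objects in every box, avoiding 14 in any single one — so 703 is tight.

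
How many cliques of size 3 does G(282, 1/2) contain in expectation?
E[# K_3] = C(282, 3) · (1/2)^C(3, 2) = 3697960 / 2^3 = 462245

For each 3-subset S of vertices (there are C(282, 3) = 3697960 such S), let X_S = 1 if S induces a K_3 (all C(3, 2) = 3 edges present). Then P(X_S = 1) = (1/2)^3 = 1/8. By linearity of expectation, E[# K_3] = C(282, 3) · (1/2)^3 = 3697960 / 8 = 462245.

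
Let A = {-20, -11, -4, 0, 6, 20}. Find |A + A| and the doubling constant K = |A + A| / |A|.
K = |A + A| / |A| = 20/6 = 10/3

Enumerate A + A = {a + b : a, b ∈ A}. With |A| = 6, there are |A|^2 = 36 ordered sum pairs; collecting distinct values, A + A = {-40, -31, -24, -22, -20, -15, -14, -11, -8, -5, -4, 0, 2, 6, 9, 12, 16, 20, 26, 40}, so |A + A| = 20. Thus K = 20/6 = 10/3. For comparison, the minimum possible |A + A| over all 6-element sets is 2·6 − 1 = 11 (so min K = 11/6), attained only by arithmetic progressions.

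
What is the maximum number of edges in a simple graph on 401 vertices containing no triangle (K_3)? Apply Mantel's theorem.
ex(401, K_3) = ⌊401^2/4⌋ = 40200

Mantel (1907): a triangle-free graph on n vertices has at most ⌊n^2/4⌋ edges, with equality for the complete bipartite graph K_{⌊n/2⌋, ⌈n/2⌉}. For n = 401: ⌊401^2/4⌋ = ⌊160801/4⌋ = 40200. The extremal graph is K_{200, 201}, which has 200·201 = 40200 edges.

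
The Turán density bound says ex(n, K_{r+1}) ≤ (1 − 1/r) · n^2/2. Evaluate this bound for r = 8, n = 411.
Turán density bound = (7/8) · 411^2/2 = 1182447/16 ≈ 73902.9375

Turán's theorem: ex(n, K_{r+1}) is achieved by the complete r-partite Turán graph T(n, r) with parts as balanced as possible, and is at most (1 − 1/r) · n^2/2. For r = 8, n = 411: the density bound is (7/8) · 168921/2 = 1182447/16 ≈ 73902.9375. The integer-valued extremum is e(T(411, 8)) = 73902, which is strictly less than the density bound 1182447/16 since 8 ∤ 411 (the parts of T(411, 8) cannot all be equal).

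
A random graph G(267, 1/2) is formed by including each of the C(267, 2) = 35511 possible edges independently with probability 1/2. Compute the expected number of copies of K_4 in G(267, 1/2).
E[# K_4] = C(267, 4) · (1/2)^C(4, 2) = 207029130 / 2^6 = 103514565/32 = 3234830.15625

For each 4-subset S of vertices (there are C(267, 4) = 207029130 such S), let X_S = 1 if S induces a K_4 (all C(4, 2) = 6 edges present). Then P(X_S = 1) = (1/2)^6 = 1/64. By linearity of expectation, E[# K_4] = C(267, 4) · (1/2)^6 = 207029130 / 64 = 103514565/32 = 3234830.15625.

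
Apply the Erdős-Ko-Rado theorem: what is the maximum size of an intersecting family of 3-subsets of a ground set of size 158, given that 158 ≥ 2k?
max |F| = C(157, 2) = 12246

The Erdős-Ko-Rado theorem states: for n ≥ 2k, an intersecting family of k-subsets of an n-element set has size at most C(n − 1, k − 1), with equality for 'star' families {A ⊆ [n] : |A| = k, i ∈ A} (fix an element i). For n = 158, k = 3: C(157, 2) = 12246.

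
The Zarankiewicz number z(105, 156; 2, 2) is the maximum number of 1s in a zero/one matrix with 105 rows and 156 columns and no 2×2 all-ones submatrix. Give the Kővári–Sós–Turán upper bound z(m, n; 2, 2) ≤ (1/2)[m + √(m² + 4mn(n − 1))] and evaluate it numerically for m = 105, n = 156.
z(105, 156; 2, 2) ≤ (1/2)[105 + √(105² + 4·105·156·155)] = (1/2)[105 + √10166625] = 1646.7573

Kővári–Sós–Turán: let r_1, ..., r_105 be the row sums and z = Σ r_i the total number of 1s. Each pair of columns can share at most one row with both entries 1 (else a 2×2 all-ones block appears), so Σ_i C(r_i, 2) ≤ C(156, 2) = 12090. By convexity Σ_i C(r_i, 2) ≥ 105·C(z/105, 2) = z(z − 105)/(2·105), giving z² − 105z − 105·156·155 ≤ 0 and hence z ≤ (1/2)[105 + √(11025 + 4·2538900)] = (1/2)[105 + √10166625] ≈ (1/2)(105 + 3188.5145) = 1646.7573.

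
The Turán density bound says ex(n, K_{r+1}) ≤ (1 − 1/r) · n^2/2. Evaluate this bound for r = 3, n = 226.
Turán density bound = (2/3) · 226^2/2 = 51076/3 ≈ 17025.3333

Turán's theorem: ex(n, K_{r+1}) is achieved by the complete r-partite Turán graph T(n, r) with parts as balanced as possible, and is at most (1 − 1/r) · n^2/2. For r = 3, n = 226: the density bound is (2/3) · 51076/2 = 51076/3 ≈ 17025.3333. The integer-valued extremum is e(T(226, 3)) = 17025, which is strictly less than the density bound 51076/3 since 3 ∤ 226 (the parts of T(226, 3) cannot all be equal).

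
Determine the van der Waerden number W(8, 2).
W(8, 2) = 8 + 1 = 9

A 2-term AP is any pair of integers, so a monochromatic 2-AP exists iff some colour is used at least twice. With 8 colours, the colouring i ↦ i on {1, ..., 8} uses each colour once, avoiding any monochromatic pair, so W(8, 2) > 8. For {1, ..., 9}, pigeonhole forces two integers of the same colour, which form a monochromatic 2-AP. Hence W(8, 2) = 9.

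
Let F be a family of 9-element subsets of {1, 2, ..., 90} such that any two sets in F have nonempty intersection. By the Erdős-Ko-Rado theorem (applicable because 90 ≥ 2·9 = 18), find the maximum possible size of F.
max |F| = C(89, 8) = 70625252863

Erdős-Ko-Rado (1961): when n ≥ 2k, max |F| = C(n−1, k−1). The bound is attained by the star {A : i ∈ A} for any fixed i ∈ [n]. Here C(90−1, 9−1) = C(89, 8) = 70625252863.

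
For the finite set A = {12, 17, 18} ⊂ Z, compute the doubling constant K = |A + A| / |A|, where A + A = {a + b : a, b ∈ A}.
K = |A + A| / |A| = 6/3 = 2

Enumerate A + A = {a + b : a, b ∈ A}. With |A| = 3, there are |A|^2 = 9 ordered sum pairs; collecting distinct values, A + A = {24, 29, 30, 34, 35, 36}, so |A + A| = 6. Thus K = 6/3 = 2. For comparison, the minimum possible |A + A| over all 3-element sets is 2·3 − 1 = 5 (so min K = 5/3), attained only by arithmetic progressions.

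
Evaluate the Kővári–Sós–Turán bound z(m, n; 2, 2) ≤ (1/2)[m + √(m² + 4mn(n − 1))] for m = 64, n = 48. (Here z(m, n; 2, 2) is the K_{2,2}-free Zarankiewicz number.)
z(64, 48; 2, 2) ≤ (1/2)[64 + √(64² + 4·64·48·47)] = (1/2)[64 + √581632] = 413.324

Kővári–Sós–Turán: let r_1, ..., r_64 be the row sums and z = Σ r_i the total number of 1s. Each pair of columns can share at most one row with both entries 1 (else a 2×2 all-ones block appears), so Σ_i C(r_i, 2) ≤ C(48, 2) = 1128. By convexity Σ_i C(r_i, 2) ≥ 64·C(z/64, 2) = z(z − 64)/(2·64), giving z² − 64z − 64·48·47 ≤ 0 and hence z ≤ (1/2)[64 + √(4096 + 4·144384)] = (1/2)[64 + √581632] ≈ (1/2)(64 + 762.648) = 413.324.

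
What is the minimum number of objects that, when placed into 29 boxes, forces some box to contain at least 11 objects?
n = (11 − 1)·29 + 1 = 291

By the generalised pigeonhole principle, to guarantee some box contains ≥ r objects we need more than (r − 1) · k objects total. Threshold: n = (r − 1) · k + 1. With r = 11 and k = 29: n = 10 · 29 + 1 = 290 + 1 = 291. For n = 290 = 10 · 29, we can put exactly 10 objects in every box, avoiding 11 in any single one — so 291 is tight.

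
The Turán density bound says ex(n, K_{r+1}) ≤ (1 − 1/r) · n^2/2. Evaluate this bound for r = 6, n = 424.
Turán density bound = (5/6) · 424^2/2 = 224720/3 ≈ 74906.6667

Turán's theorem: ex(n, K_{r+1}) is achieved by the complete r-partite Turán graph T(n, r) with parts as balanced as possible, and is at most (1 − 1/r) · n^2/2. For r = 6, n = 424: the density bound is (5/6) · 179776/2 = 224720/3 ≈ 74906.6667. The integer-valued extremum is e(T(424, 6)) = 74906, which is strictly less than the density bound 224720/3 since 6 ∤ 424 (the parts of T(424, 6) cannot all be equal).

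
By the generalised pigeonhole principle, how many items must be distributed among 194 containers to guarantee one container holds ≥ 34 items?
n = (34 − 1)·194 + 1 = 6403

By the generalised pigeonhole principle, to guarantee some box contains ≥ r objects we need more than (r − 1) · k objects total. Threshold: n = (r − 1) · k + 1. With r = 34 and k = 194: n = 33 · 194 + 1 = 6402 + 1 = 6403. For n = 6402 = 33 · 194, we can put exactly 33 objects in every box, avoiding 34 in any single one — so 6403 is tight.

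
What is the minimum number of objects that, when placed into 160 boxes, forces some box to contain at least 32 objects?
n = (32 − 1)·160 + 1 = 4961

By the generalised pigeonhole principle, to guarantee some box contains ≥ r objects we need more than (r − 1) · k objects total. Threshold: n = (r − 1) · k + 1. With r = 32 and k = 160: n = 31 · 160 + 1 = 4960 + 1 = 4961. For n = 4960 = 31 · 160, we can put exactly 31 objects in every box, avoiding 32 in any single one — so 4961 is tight.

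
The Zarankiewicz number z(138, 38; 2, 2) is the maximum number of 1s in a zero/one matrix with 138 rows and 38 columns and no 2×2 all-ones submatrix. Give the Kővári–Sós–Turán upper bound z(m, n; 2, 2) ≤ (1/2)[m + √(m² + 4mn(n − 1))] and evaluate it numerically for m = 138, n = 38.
z(138, 38; 2, 2) ≤ (1/2)[138 + √(138² + 4·138·38·37)] = (1/2)[138 + √795156] = 514.8576

Kővári–Sós–Turán: let r_1, ..., r_138 be the row sums and z = Σ r_i the total number of 1s. Each pair of columns can share at most one row with both entries 1 (else a 2×2 all-ones block appears), so Σ_i C(r_i, 2) ≤ C(38, 2) = 703. By convexity Σ_i C(r_i, 2) ≥ 138·C(z/138, 2) = z(z − 138)/(2·138), giving z² − 138z − 138·38·37 ≤ 0 and hence z ≤ (1/2)[138 + √(19044 + 4·194028)] = (1/2)[138 + √795156] ≈ (1/2)(138 + 891.7152) = 514.8576.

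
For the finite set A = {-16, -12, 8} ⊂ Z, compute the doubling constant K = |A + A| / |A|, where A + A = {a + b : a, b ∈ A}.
K = |A + A| / |A| = 6/3 = 2

Enumerate A + A = {a + b : a, b ∈ A}. With |A| = 3, there are |A|^2 = 9 ordered sum pairs; collecting distinct values, A + A = {-32, -28, -24, -8, -4, 16}, so |A + A| = 6. Thus K = 6/3 = 2. For comparison, the minimum possible |A + A| over all 3-element sets is 2·3 − 1 = 5 (so min K = 5/3), attained only by arithmetic progressions.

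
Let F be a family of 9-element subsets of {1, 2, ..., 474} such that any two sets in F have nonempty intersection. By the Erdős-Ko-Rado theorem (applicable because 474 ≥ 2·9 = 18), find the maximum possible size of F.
max |F| = C(473, 8) = 58549457317601679

The Erdős-Ko-Rado theorem states: for n ≥ 2k, an intersecting family of k-subsets of an n-element set has size at most C(n − 1, k − 1), with equality for 'star' families {A ⊆ [n] : |A| = k, i ∈ A} (fix an element i). For n = 474, k = 9: C(473, 8) = 58549457317601679.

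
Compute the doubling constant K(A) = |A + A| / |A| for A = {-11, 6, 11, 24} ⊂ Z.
K = |A + A| / |A| = 10/4 = 5/2

Enumerate A + A = {a + b : a, b ∈ A}. With |A| = 4, there are |A|^2 = 16 ordered sum pairs; collecting distinct values, A + A = {-22, -5, 0, 12, 13, 17, 22, 30, 35, 48}, so |A + A| = 10. Thus K = 10/4 = 5/2. For comparison, the minimum possible |A + A| over all 4-element sets is 2·4 − 1 = 7 (so min K = 7/4), attained only by arithmetic progressions.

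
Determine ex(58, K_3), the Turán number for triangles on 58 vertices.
ex(58, K_3) = ⌊58^2/4⌋ = 841

Mantel (1907): a triangle-free graph on n vertices has at most ⌊n^2/4⌋ edges, with equality for the complete bipartite graph K_{⌊n/2⌋, ⌈n/2⌉}. For n = 58: ⌊58^2/4⌋ = ⌊3364/4⌋ = 841. The extremal graph is K_{29, 29}, which has 29·29 = 841 edges.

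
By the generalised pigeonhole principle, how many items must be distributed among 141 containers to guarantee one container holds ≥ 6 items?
n = (6 − 1)·141 + 1 = 706

By the generalised pigeonhole principle, to guarantee some box contains ≥ r objects we need more than (r − 1) · k objects total. Threshold: n = (r − 1) · k + 1. With r = 6 and k = 141: n = 5 · 141 + 1 = 705 + 1 = 706. For n = 705 = 5 · 141, we can put exactly 5 objects in every box, avoiding 6 in any single one — so 706 is tight.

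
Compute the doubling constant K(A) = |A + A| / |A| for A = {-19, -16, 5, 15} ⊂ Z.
K = |A + A| / |A| = 10/4 = 5/2

Enumerate A + A = {a + b : a, b ∈ A}. With |A| = 4, there are |A|^2 = 16 ordered sum pairs; collecting distinct values, A + A = {-38, -35, -32, -14, -11, -4, -1, 10, 20, 30}, so |A + A| = 10. Thus K = 10/4 = 5/2. For comparison, the minimum possible |A + A| over all 4-element sets is 2·4 − 1 = 7 (so min K = 7/4), attained only by arithmetic progressions.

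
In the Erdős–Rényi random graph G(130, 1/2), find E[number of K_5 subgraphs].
E[# K_5] = C(130, 5) · (1/2)^C(5, 2) = 286243776 / 2^10 = 4472559/16 = 279534.9375

For each 5-subset S of vertices (there are C(130, 5) = 286243776 such S), let X_S = 1 if S induces a K_5 (all C(5, 2) = 10 edges present). Then P(X_S = 1) = (1/2)^10 = 1/1024. By linearity of expectation, E[# K_5] = C(130, 5) · (1/2)^10 = 286243776 / 1024 = 4472559/16 = 279534.9375.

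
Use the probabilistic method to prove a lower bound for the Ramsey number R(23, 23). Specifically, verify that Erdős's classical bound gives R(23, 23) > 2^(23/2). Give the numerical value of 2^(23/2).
2^(23/2) = 2896.3094; so R(23, 23) > 2896.3094

Colour each edge of K_n uniformly at random with red/blue. The expected number of monochromatic K_23 is C(n, 23) · 2 · 2^(−C(23,2)). If C(n, 23) · 2^(1 − C(23,2)) < 1, then with positive probability no monochromatic K_23 exists, so R(23, 23) > n. The standard estimate C(n, 23) ≤ n^23/23! shows this inequality holds whenever n ≤ 2^(23/2) (since 23! · 2^(C(23,2) − 1) > 2^(23^2/2) ≥ n^23). Hence R(23, 23) > 2^(23/2) = 2896.3094.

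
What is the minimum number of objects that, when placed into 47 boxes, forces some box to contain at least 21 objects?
n = (21 − 1)·47 + 1 = 941

By the generalised pigeonhole principle, to guarantee some box contains ≥ r objects we need more than (r − 1) · k objects total. Threshold: n = (r − 1) · k + 1. With r = 21 and k = 47: n = 20 · 47 + 1 = 940 + 1 = 941. For n = 940 = 20 · 47, we can put exactly 20 objects in every box, avoiding 21 in any single one — so 941 is tight.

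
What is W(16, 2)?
W(16, 2) = 16 + 1 = 17

A 2-term AP is any pair of integers, so a monochromatic 2-AP exists iff some colour is used at least twice. With 16 colours, the colouring i ↦ i on {1, ..., 16} uses each colour once, avoiding any monochromatic pair, so W(16, 2) > 16. For {1, ..., 17}, pigeonhole forces two integers of the same colour, which form a monochromatic 2-AP. Hence W(16, 2) = 17.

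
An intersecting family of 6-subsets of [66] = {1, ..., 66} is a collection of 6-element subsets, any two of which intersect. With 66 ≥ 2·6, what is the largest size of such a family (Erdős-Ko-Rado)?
max |F| = C(65, 5) = 8259888

Erdős-Ko-Rado (1961): when n ≥ 2k, max |F| = C(n−1, k−1). The bound is attained by the star {A : i ∈ A} for any fixed i ∈ [n]. Here C(66−1, 6−1) = C(65, 5) = 8259888.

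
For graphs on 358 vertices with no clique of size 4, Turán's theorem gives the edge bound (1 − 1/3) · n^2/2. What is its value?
Turán density bound = (2/3) · 358^2/2 = 128164/3 ≈ 42721.3333

Turán's theorem: ex(n, K_{r+1}) is achieved by the complete r-partite Turán graph T(n, r) with parts as balanced as possible, and is at most (1 − 1/r) · n^2/2. For r = 3, n = 358: the density bound is (2/3) · 128164/2 = 128164/3 ≈ 42721.3333. The integer-valued extremum is e(T(358, 3)) = 42721, which is strictly less than the density bound 128164/3 since 3 ∤ 358 (the parts of T(358, 3) cannot all be equal).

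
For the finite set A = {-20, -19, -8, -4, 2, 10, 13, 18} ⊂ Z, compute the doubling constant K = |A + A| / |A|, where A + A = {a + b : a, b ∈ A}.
K = |A + A| / |A| = 33/8

Enumerate A + A = {a + b : a, b ∈ A}. With |A| = 8, there are |A|^2 = 64 ordered sum pairs; collecting distinct values, A + A = {-40, -39, -38, -28, -27, -24, -23, -18, -17, -16, -12, -10, -9, -8, -7, -6, -2, -1, 2, 4, 5, 6, 9, 10, 12, 14, 15, 20, 23, 26, 28, 31, 36}, so |A + A| = 33. Thus K = 33/8. For comparison, the minimum possible |A + A| over all 8-element sets is 2·8 − 1 = 15 (so min K = 15/8), attained only by arithmetic progressions.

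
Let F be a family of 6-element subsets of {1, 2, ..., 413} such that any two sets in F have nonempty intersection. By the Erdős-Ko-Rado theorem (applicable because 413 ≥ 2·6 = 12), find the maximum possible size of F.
max |F| = C(412, 5) = 96543962472

The Erdős-Ko-Rado theorem states: for n ≥ 2k, an intersecting family of k-subsets of an n-element set has size at most C(n − 1, k − 1), with equality for 'star' families {A ⊆ [n] : |A| = k, i ∈ A} (fix an element i). For n = 413, k = 6: C(412, 5) = 96543962472.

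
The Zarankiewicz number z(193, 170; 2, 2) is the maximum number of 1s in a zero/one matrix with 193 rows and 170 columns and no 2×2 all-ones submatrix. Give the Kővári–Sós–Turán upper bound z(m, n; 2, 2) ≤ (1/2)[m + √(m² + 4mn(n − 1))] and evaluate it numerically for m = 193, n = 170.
z(193, 170; 2, 2) ≤ (1/2)[193 + √(193² + 4·193·170·169)] = (1/2)[193 + √22216809] = 2453.2355

Kővári–Sós–Turán: let r_1, ..., r_193 be the row sums and z = Σ r_i the total number of 1s. Each pair of columns can share at most one row with both entries 1 (else a 2×2 all-ones block appears), so Σ_i C(r_i, 2) ≤ C(170, 2) = 14365. By convexity Σ_i C(r_i, 2) ≥ 193·C(z/193, 2) = z(z − 193)/(2·193), giving z² − 193z − 193·170·169 ≤ 0 and hence z ≤ (1/2)[193 + √(37249 + 4·5544890)] = (1/2)[193 + √22216809] ≈ (1/2)(193 + 4713.471) = 2453.2355.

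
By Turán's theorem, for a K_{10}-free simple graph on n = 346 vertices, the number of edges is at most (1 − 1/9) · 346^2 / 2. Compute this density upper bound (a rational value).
Turán density bound = (8/9) · 346^2/2 = 478864/9 ≈ 53207.1111

Turán's theorem: ex(n, K_{r+1}) is achieved by the complete r-partite Turán graph T(n, r) with parts as balanced as possible, and is at most (1 − 1/r) · n^2/2. For r = 9, n = 346: the density bound is (8/9) · 119716/2 = 478864/9 ≈ 53207.1111. The integer-valued extremum is e(T(346, 9)) = 53206, which is strictly less than the density bound 478864/9 since 9 ∤ 346 (the parts of T(346, 9) cannot all be equal).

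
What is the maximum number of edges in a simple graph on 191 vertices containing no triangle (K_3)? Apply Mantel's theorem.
ex(191, K_3) = ⌊191^2/4⌋ = 9120

Mantel (1907): a triangle-free graph on n vertices has at most ⌊n^2/4⌋ edges, with equality for the complete bipartite graph K_{⌊n/2⌋, ⌈n/2⌉}. For n = 191: ⌊191^2/4⌋ = ⌊36481/4⌋ = 9120. The extremal graph is K_{95, 96}, which has 95·96 = 9120 edges.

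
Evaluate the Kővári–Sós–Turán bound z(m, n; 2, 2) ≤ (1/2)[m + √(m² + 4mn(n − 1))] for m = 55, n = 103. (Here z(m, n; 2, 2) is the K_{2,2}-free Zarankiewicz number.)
z(55, 103; 2, 2) ≤ (1/2)[55 + √(55² + 4·55·103·102)] = (1/2)[55 + √2314345] = 788.1486

Kővári–Sós–Turán: let r_1, ..., r_55 be the row sums and z = Σ r_i the total number of 1s. Each pair of columns can share at most one row with both entries 1 (else a 2×2 all-ones block appears), so Σ_i C(r_i, 2) ≤ C(103, 2) = 5253. By convexity Σ_i C(r_i, 2) ≥ 55·C(z/55, 2) = z(z − 55)/(2·55), giving z² − 55z − 55·103·102 ≤ 0 and hence z ≤ (1/2)[55 + √(3025 + 4·577830)] = (1/2)[55 + √2314345] ≈ (1/2)(55 + 1521.2971) = 788.1486.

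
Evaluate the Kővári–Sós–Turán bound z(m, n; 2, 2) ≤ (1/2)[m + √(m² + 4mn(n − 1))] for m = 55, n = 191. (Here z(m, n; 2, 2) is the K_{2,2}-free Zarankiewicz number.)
z(55, 191; 2, 2) ≤ (1/2)[55 + √(55² + 4·55·191·190)] = (1/2)[55 + √7986825] = 1440.5486

Kővári–Sós–Turán: let r_1, ..., r_55 be the row sums and z = Σ r_i the total number of 1s. Each pair of columns can share at most one row with both entries 1 (else a 2×2 all-ones block appears), so Σ_i C(r_i, 2) ≤ C(191, 2) = 18145. By convexity Σ_i C(r_i, 2) ≥ 55·C(z/55, 2) = z(z − 55)/(2·55), giving z² − 55z − 55·191·190 ≤ 0 and hence z ≤ (1/2)[55 + √(3025 + 4·1995950)] = (1/2)[55 + √7986825] ≈ (1/2)(55 + 2826.0971) = 1440.5486.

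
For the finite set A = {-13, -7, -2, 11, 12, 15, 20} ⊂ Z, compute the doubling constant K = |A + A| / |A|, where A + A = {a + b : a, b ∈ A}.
K = |A + A| / |A| = 27/7

Enumerate A + A = {a + b : a, b ∈ A}. With |A| = 7, there are |A|^2 = 49 ordered sum pairs; collecting distinct values, A + A = {-26, -20, -15, -14, -9, -4, -2, -1, 2, 4, 5, 7, 8, 9, 10, 13, 18, 22, 23, 24, 26, 27, 30, 31, 32, 35, 40}, so |A + A| = 27. Thus K = 27/7. For comparison, the minimum possible |A + A| over all 7-element sets is 2·7 − 1 = 13 (so min K = 13/7), attained only by arithmetic progressions.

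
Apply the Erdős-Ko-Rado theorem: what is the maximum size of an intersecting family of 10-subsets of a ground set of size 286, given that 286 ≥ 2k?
max |F| = C(285, 9) = 30090460247505085

Erdős-Ko-Rado (1961): when n ≥ 2k, max |F| = C(n−1, k−1). The bound is attained by the star {A : i ∈ A} for any fixed i ∈ [n]. Here C(286−1, 10−1) = C(285, 9) = 30090460247505085.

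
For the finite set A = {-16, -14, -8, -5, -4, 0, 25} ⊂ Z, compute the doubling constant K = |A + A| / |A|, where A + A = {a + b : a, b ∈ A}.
K = |A + A| / |A| = 26/7

Enumerate A + A = {a + b : a, b ∈ A}. With |A| = 7, there are |A|^2 = 49 ordered sum pairs; collecting distinct values, A + A = {-32, -30, -28, -24, -22, -21, -20, -19, -18, -16, -14, -13, -12, -10, -9, -8, -5, -4, 0, 9, 11, 17, 20, 21, 25, 50}, so |A + A| = 26. Thus K = 26/7. For comparison, the minimum possible |A + A| over all 7-element sets is 2·7 − 1 = 13 (so min K = 13/7), attained only by arithmetic progressions.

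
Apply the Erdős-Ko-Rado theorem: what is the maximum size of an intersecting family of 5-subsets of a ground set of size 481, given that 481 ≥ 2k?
max |F| = C(480, 4) = 2184297480

The Erdős-Ko-Rado theorem states: for n ≥ 2k, an intersecting family of k-subsets of an n-element set has size at most C(n − 1, k − 1), with equality for 'star' families {A ⊆ [n] : |A| = k, i ∈ A} (fix an element i). For n = 481, k = 5: C(480, 4) = 2184297480.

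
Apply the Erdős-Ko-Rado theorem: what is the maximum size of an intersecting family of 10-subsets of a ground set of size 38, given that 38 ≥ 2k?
max |F| = C(37, 9) = 124403620

The Erdős-Ko-Rado theorem states: for n ≥ 2k, an intersecting family of k-subsets of an n-element set has size at most C(n − 1, k − 1), with equality for 'star' families {A ⊆ [n] : |A| = k, i ∈ A} (fix an element i). For n = 38, k = 10: C(37, 9) = 124403620.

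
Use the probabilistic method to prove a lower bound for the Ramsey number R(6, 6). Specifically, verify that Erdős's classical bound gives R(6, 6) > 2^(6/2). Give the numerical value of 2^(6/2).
2^(6/2) = 8; so R(6, 6) > 8

Colour each edge of K_n uniformly at random with red/blue. The expected number of monochromatic K_6 is C(n, 6) · 2 · 2^(−C(6,2)). If C(n, 6) · 2^(1 − C(6,2)) < 1, then with positive probability no monochromatic K_6 exists, so R(6, 6) > n. The standard estimate C(n, 6) ≤ n^6/6! shows this inequality holds whenever n ≤ 2^(6/2) (since 6! · 2^(C(6,2) − 1) > 2^(6^2/2) ≥ n^6). Hence R(6, 6) > 2^(6/2) = 8.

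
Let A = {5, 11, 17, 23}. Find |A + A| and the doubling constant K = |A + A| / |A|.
K = |A + A| / |A| = 7/4

Enumerate A + A = {a + b : a, b ∈ A}. With |A| = 4, there are |A|^2 = 16 ordered sum pairs; collecting distinct values, A + A = {10, 16, 22, 28, 34, 40, 46}, so |A + A| = 7. Thus K = 7/4. Here |A + A| = 2|A| − 1 = 7, the minimum possible — so K = 7/4 is minimal, which holds iff A is an arithmetic progression.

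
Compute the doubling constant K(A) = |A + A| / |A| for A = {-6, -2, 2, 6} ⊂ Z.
K = |A + A| / |A| = 7/4

Enumerate A + A = {a + b : a, b ∈ A}. With |A| = 4, there are |A|^2 = 16 ordered sum pairs; collecting distinct values, A + A = {-12, -8, -4, 0, 4, 8, 12}, so |A + A| = 7. Thus K = 7/4. Here |A + A| = 2|A| − 1 = 7, the minimum possible — so K = 7/4 is minimal, which holds iff A is an arithmetic progression.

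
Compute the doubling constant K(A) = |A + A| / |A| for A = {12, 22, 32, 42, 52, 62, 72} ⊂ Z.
K = |A + A| / |A| = 13/7

Enumerate A + A = {a + b : a, b ∈ A}. With |A| = 7, there are |A|^2 = 49 ordered sum pairs; collecting distinct values, A + A = {24, 34, 44, 54, 64, 74, 84, 94, 104, 114, 124, 134, 144}, so |A + A| = 13. Thus K = 13/7. Here |A + A| = 2|A| − 1 = 13, the minimum possible — so K = 13/7 is minimal, which holds iff A is an arithmetic progression.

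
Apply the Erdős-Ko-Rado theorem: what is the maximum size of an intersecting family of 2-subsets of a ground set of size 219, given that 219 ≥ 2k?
max |F| = C(218, 1) = 218

Erdős-Ko-Rado (1961): when n ≥ 2k, max |F| = C(n−1, k−1). The bound is attained by the star {A : i ∈ A} for any fixed i ∈ [n]. Here C(219−1, 2−1) = C(218, 1) = 218.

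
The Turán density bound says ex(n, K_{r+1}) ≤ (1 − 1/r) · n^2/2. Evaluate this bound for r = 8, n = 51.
Turán density bound = (7/8) · 51^2/2 = 18207/16 ≈ 1137.9375

Turán's theorem: ex(n, K_{r+1}) is achieved by the complete r-partite Turán graph T(n, r) with parts as balanced as possible, and is at most (1 − 1/r) · n^2/2. For r = 8, n = 51: the density bound is (7/8) · 2601/2 = 18207/16 ≈ 1137.9375. The integer-valued extremum is e(T(51, 8)) = 1137, which is strictly less than the density bound 18207/16 since 8 ∤ 51 (the parts of T(51, 8) cannot all be equal).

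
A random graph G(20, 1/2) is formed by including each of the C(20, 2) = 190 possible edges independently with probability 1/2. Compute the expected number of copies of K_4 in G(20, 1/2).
E[# K_4] = C(20, 4) · (1/2)^C(4, 2) = 4845 / 2^6 = 75.703125

For each 4-subset S of vertices (there are C(20, 4) = 4845 such S), let X_S = 1 if S induces a K_4 (all C(4, 2) = 6 edges present). Then P(X_S = 1) = (1/2)^6 = 1/64. By linearity of expectation, E[# K_4] = C(20, 4) · (1/2)^6 = 4845 / 64 = 75.703125.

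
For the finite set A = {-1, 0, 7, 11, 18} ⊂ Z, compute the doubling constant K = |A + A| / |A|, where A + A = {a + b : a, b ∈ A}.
K = |A + A| / |A| = 14/5

Enumerate A + A = {a + b : a, b ∈ A}. With |A| = 5, there are |A|^2 = 25 ordered sum pairs; collecting distinct values, A + A = {-2, -1, 0, 6, 7, 10, 11, 14, 17, 18, 22, 25, 29, 36}, so |A + A| = 14. Thus K = 14/5. For comparison, the minimum possible |A + A| over all 5-element sets is 2·5 − 1 = 9 (so min K = 9/5), attained only by arithmetic progressions.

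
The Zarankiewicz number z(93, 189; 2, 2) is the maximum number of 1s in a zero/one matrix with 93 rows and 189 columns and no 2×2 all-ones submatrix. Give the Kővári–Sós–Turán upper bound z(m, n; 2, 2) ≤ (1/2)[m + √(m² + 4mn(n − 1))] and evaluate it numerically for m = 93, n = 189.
z(93, 189; 2, 2) ≤ (1/2)[93 + √(93² + 4·93·189·188)] = (1/2)[93 + √13226553] = 1864.9164

Kővári–Sós–Turán: let r_1, ..., r_93 be the row sums and z = Σ r_i the total number of 1s. Each pair of columns can share at most one row with both entries 1 (else a 2×2 all-ones block appears), so Σ_i C(r_i, 2) ≤ C(189, 2) = 17766. By convexity Σ_i C(r_i, 2) ≥ 93·C(z/93, 2) = z(z − 93)/(2·93), giving z² − 93z − 93·189·188 ≤ 0 and hence z ≤ (1/2)[93 + √(8649 + 4·3304476)] = (1/2)[93 + √13226553] ≈ (1/2)(93 + 3636.8328) = 1864.9164.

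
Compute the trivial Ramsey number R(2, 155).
R(2, 155) = 155

R(2, k) = k for all k ≥ 2: in a 2-colouring of K_k, either some edge is red (a red K_2) or all edges are blue (a blue K_k). And K_{154} coloured all-blue has no blue K_155, so R(2, 155) > 154. Hence R(2, 155) = 155.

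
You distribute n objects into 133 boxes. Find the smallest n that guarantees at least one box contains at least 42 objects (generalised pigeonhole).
n = (42 − 1)·133 + 1 = 5454

By the generalised pigeonhole principle, to guarantee some box contains ≥ r objects we need more than (r − 1) · k objects total. Threshold: n = (r − 1) · k + 1. With r = 42 and k = 133: n = 41 · 133 + 1 = 5453 + 1 = 5454. For n = 5453 = 41 · 133, we can put exactly 41 objects in every box, avoiding 42 in any single one — so 5454 is tight.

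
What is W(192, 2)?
W(192, 2) = 192 + 1 = 193

A 2-term AP is any pair of integers, so a monochromatic 2-AP exists iff some colour is used at least twice. With 192 colours, the colouring i ↦ i on {1, ..., 192} uses each colour once, avoiding any monochromatic pair, so W(192, 2) > 192. For {1, ..., 193}, pigeonhole forces two integers of the same colour, which form a monochromatic 2-AP. Hence W(192, 2) = 193.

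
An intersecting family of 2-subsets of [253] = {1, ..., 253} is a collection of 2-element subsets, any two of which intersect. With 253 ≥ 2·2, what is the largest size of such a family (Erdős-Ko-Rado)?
max |F| = C(252, 1) = 252

Erdős-Ko-Rado (1961): when n ≥ 2k, max |F| = C(n−1, k−1). The bound is attained by the star {A : i ∈ A} for any fixed i ∈ [n]. Here C(253−1, 2−1) = C(252, 1) = 252.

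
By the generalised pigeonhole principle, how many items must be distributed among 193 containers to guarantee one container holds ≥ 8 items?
n = (8 − 1)·193 + 1 = 1352

By the generalised pigeonhole principle, to guarantee some box contains ≥ r objects we need more than (r − 1) · k objects total. Threshold: n = (r − 1) · k + 1. With r = 8 and k = 193: n = 7 · 193 + 1 = 1351 + 1 = 1352. For n = 1351 = 7 · 193, we can put exactly 7 objects in every box, avoiding 8 in any single one — so 1352 is tight.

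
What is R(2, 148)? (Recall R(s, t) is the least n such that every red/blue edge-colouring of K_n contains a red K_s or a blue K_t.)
R(2, 148) = 148

R(2, k) = k for all k ≥ 2: in a 2-colouring of K_k, either some edge is red (a red K_2) or all edges are blue (a blue K_k). And K_{147} coloured all-blue has no blue K_148, so R(2, 148) > 147. Hence R(2, 148) = 148.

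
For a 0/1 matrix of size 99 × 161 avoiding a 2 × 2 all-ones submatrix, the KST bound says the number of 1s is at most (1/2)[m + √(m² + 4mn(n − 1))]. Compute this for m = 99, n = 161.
z(99, 161; 2, 2) ≤ (1/2)[99 + √(99² + 4·99·161·160)] = (1/2)[99 + √10210761] = 1647.2141

Kővári–Sós–Turán: let r_1, ..., r_99 be the row sums and z = Σ r_i the total number of 1s. Each pair of columns can share at most one row with both entries 1 (else a 2×2 all-ones block appears), so Σ_i C(r_i, 2) ≤ C(161, 2) = 12880. By convexity Σ_i C(r_i, 2) ≥ 99·C(z/99, 2) = z(z − 99)/(2·99), giving z² − 99z − 99·161·160 ≤ 0 and hence z ≤ (1/2)[99 + √(9801 + 4·2550240)] = (1/2)[99 + √10210761] ≈ (1/2)(99 + 3195.4281) = 1647.2141.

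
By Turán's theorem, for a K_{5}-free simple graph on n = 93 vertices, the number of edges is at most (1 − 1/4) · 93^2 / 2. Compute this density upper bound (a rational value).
Turán density bound = (3/4) · 93^2/2 = 25947/8 ≈ 3243.375

Turán's theorem: ex(n, K_{r+1}) is achieved by the complete r-partite Turán graph T(n, r) with parts as balanced as possible, and is at most (1 − 1/r) · n^2/2. For r = 4, n = 93: the density bound is (3/4) · 8649/2 = 25947/8 ≈ 3243.375. The integer-valued extremum is e(T(93, 4)) = 3243, which is strictly less than the density bound 25947/8 since 4 ∤ 93 (the parts of T(93, 4) cannot all be equal).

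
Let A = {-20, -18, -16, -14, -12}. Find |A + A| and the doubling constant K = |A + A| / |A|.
K = |A + A| / |A| = 9/5

Enumerate A + A = {a + b : a, b ∈ A}. With |A| = 5, there are |A|^2 = 25 ordered sum pairs; collecting distinct values, A + A = {-40, -38, -36, -34, -32, -30, -28, -26, -24}, so |A + A| = 9. Thus K = 9/5. Here |A + A| = 2|A| − 1 = 9, the minimum possible — so K = 9/5 is minimal, which holds iff A is an arithmetic progression.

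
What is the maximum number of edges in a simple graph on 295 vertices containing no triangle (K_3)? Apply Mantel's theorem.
ex(295, K_3) = ⌊295^2/4⌋ = 21756

Mantel (1907): a triangle-free graph on n vertices has at most ⌊n^2/4⌋ edges, with equality for the complete bipartite graph K_{⌊n/2⌋, ⌈n/2⌉}. For n = 295: ⌊295^2/4⌋ = ⌊87025/4⌋ = 21756. The extremal graph is K_{147, 148}, which has 147·148 = 21756 edges.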